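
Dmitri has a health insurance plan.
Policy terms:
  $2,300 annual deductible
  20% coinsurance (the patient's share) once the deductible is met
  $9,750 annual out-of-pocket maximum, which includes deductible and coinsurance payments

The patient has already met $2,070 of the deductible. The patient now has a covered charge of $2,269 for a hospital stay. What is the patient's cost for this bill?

$637.80

Deductible still to meet: $2,300 − $2,070 = $230.
After the $230 deductible portion, $2,269 − $230 = $2,039 is subject to coinsurance.
20% of $2,039 = $407.80 falls to the patient.
That puts the patient's cost at $230 + $407.80 = $637.80 before any cap.
Total out-of-pocket so far would be $2,070 + $637.80 = $2,707.80, below the $9,750 cap — no reduction.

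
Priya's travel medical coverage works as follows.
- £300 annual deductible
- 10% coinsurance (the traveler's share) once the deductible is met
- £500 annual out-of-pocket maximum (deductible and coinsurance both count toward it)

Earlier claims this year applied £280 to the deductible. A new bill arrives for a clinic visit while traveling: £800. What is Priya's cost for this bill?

Deductible still to meet: £300 − £280 = £20.
After the £20 deductible portion, £800 − £20 = £780 is subject to coinsurance.
10% of £780 = £78 falls to the traveler.
That puts the traveler's cost at £20 + £78 = £98 before any cap.
Total out-of-pocket so far would be £280 + £98 = £378, below the £500 cap — no reduction.

£98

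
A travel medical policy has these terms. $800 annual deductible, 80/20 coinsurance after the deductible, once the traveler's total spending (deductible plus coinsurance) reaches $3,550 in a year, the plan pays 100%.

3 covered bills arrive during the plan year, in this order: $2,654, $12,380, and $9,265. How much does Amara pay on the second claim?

$2,379.20

Bill 1, $2,654: deductible takes $800, $1,854 remains; traveler's 20% is $370.80. Cost to traveler: $1,170.80. OOP to date $1,170.80.
Bill 2, $12,380: deductible met; 20% of $12,380 = $2,476. OOP would hit $3,646.80 > $3,550, so the cap limits the traveler to $3,550 − $1,170.80 = $2,379.20.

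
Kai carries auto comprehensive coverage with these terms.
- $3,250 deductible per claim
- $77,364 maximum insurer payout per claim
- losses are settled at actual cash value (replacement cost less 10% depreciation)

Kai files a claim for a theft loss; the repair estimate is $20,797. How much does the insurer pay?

Depreciate 10%: the covered value is $20,797 × 0.9 = $18,717.30.
Less the $3,250 deductible: $18,717.30 − $3,250 = $15,467.30.
That's under the $77,364 cap, so the insurer reimburses the full $15,467.30.

$15,467.30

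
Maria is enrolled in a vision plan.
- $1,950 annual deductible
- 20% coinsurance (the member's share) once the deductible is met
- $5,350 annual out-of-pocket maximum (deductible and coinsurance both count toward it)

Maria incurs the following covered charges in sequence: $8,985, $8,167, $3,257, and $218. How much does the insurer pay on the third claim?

$2,897.40

Bill 1, $8,985: $1,950 finishes the deductible; $7,035 goes to coinsurance; member's 20% is $1,407. Member owes $3,357 (running OOP $3,357). Insurer: $8,985 − $3,357 = $5,628.
Bill 2, $8,167: deductible met; 20% of $8,167 = $1,633.40. Member pays $1,633.40; OOP now $4,990.40. Plan pays $8,167 − $1,633.40 = $6,533.60.
Bill 3, $3,257: deductible already satisfied, so member's share is 20% × $3,257 = $651.40. Adding that to $4,990.40 gives $5,641.80, past the $5,350 cap; member pays only $5,350 − $4,990.40 = $359.60. Insurer: $3,257 − $359.60 = $2,897.40.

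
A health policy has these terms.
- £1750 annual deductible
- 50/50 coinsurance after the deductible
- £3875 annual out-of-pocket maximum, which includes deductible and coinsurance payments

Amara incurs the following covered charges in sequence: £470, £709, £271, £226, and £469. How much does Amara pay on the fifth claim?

£271.50

Claim 1 (£470): fully absorbed by the deductible. Patient pays £470; OOP now £470.
Claim 2 (£709): fully absorbed by the deductible. Patient owes £709 (running OOP £1179).
Claim 3 (£271): fully absorbed by the deductible. Cost to patient: £271. OOP to date £1450.
Claim 4 (£226): all of it applies to the deductible. Patient pays £226; OOP now £1676.
Claim 5 (£469): £74 finishes the deductible; £395 goes to coinsurance; 50% of £395 = £197.50. Cost to patient: £271.50. OOP to date £1947.50.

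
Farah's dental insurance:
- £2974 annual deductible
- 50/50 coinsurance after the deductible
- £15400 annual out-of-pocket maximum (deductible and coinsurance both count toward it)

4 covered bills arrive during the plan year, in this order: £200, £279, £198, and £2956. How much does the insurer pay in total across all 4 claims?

£329.50

#1 (£200): all of it applies to the deductible. Patient owes £200 (running OOP £200). Plan pays £200 − £200 = £0.
#2 (£279): entire amount goes to the deductible. Patient owes £279 (running OOP £479). Insurer: £279 − £279 = £0.
#3 (£198): fully absorbed by the deductible. Cost to patient: £198. OOP to date £677. Insurer: £198 − £198 = £0.
#4 (£2956): £2297 to deductible, leaving £659; patient's 50% is £329.50. Patient owes £2626.50 (running OOP £3303.50). Plan pays £2956 − £2626.50 = £329.50.
Insurer total = bills − patient's total = £3633 − £3303.50 = £329.50.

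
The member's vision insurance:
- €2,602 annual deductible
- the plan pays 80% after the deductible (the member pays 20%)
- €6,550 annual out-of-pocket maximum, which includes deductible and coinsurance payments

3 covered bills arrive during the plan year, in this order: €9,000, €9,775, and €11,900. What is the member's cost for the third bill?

€713.40

Claim 1 — €9,000: €2,602 to deductible, leaving €6,398; member's 20% is €1,279.60. Cost to member: €3,881.60. OOP to date €3,881.60.
Claim 2 — €9,775: 20% coinsurance on €9,775 = €1,955. Member owes €1,955 (running OOP €5,836.60).
Claim 3 — €11,900: deductible already satisfied, so member's share is 20% × €11,900 = €2,380. OOP would hit €8,216.60 > €6,550, so the cap limits the member to €6,550 − €5,836.60 = €713.40.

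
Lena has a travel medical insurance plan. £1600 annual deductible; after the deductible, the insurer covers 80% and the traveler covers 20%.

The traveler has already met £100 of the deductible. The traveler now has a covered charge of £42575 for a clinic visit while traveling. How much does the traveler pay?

£100 of the £1600 deductible is already met, leaving £1500.
That leaves £42575 − £1500 = £41075 for coinsurance.
20% of £41075 = £8215 falls to the traveler.
That puts the traveler's cost at £1500 + £8215 = £9715.

£9715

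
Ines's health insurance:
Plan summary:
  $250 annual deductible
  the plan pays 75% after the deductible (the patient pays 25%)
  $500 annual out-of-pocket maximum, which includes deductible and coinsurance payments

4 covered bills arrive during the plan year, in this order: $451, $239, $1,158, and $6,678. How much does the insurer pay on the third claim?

#1 ($451): $250 to deductible, leaving $201; patient's 25% is $50.25. Patient pays $300.25; OOP now $300.25. Plan pays $451 − $300.25 = $150.75.
#2 ($239): 25% coinsurance on $239 = $59.75. Patient pays $59.75; OOP now $360. Insurer: $239 − $59.75 = $179.25.
#3 ($1,158): deductible already satisfied, so patient's share is 25% × $1,158 = $289.50. That would push OOP to $649.50, over the $500 cap, so patient pays $500 − $360 = $140. Insurer: $1,158 − $140 = $1,018.

$1,018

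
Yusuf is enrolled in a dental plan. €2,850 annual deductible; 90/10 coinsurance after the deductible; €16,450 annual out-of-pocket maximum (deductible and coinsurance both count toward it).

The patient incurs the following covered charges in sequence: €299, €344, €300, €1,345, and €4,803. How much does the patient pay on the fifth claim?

Claim 1 (€299): all of it applies to the deductible. Patient owes €299 (running OOP €299).
Claim 2 (€344): all of it applies to the deductible. Patient owes €344 (running OOP €643).
Claim 3 (€300): all of it applies to the deductible. Patient pays €300; OOP now €943.
Claim 4 (€1,345): fully absorbed by the deductible. Patient pays €1,345; OOP now €2,288.
Claim 5 (€4,803): €562 finishes the deductible; €4,241 goes to coinsurance; coinsurance €4,241 × 10% = €424.10. Patient pays €986.10; OOP now €3,274.10.

€986.10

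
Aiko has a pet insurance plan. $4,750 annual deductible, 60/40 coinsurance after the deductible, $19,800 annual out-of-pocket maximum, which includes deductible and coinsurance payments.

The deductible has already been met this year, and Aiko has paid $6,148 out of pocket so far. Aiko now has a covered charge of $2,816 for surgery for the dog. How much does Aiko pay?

$1,126.40

With the deductible met, the entire $2,816 is subject to coinsurance.
Owner's 40% share of $2,816 is $1,126.40.
Cumulative spending $6,148 + $1,126.40 = $7,274.40 stays under the $19,800 maximum.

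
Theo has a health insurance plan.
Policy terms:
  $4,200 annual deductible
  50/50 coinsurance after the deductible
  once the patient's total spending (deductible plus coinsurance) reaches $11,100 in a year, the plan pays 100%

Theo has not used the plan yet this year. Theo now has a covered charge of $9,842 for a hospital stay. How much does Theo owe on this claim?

$7,021

The full $4,200 deductible is still open; $4,200 of this bill applies to it.
That leaves $9,842 − $4,200 = $5,642 for coinsurance.
Coinsurance: $5,642 × 50% = $2,821.
Patient responsibility before any cap: $4,200 + $2,821 = $7,021.
Total out-of-pocket so far would be $0 + $7,021 = $7,021, below the $11,100 cap — no reduction.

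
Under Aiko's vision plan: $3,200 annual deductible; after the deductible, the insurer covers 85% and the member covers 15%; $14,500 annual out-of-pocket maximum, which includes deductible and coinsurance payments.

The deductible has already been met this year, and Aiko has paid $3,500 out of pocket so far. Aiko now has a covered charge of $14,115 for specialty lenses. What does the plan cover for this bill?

The deductible is already satisfied, so the full bill goes to coinsurance.
Coinsurance: $14,115 × 15% = $2,117.25.
Year-to-date out-of-pocket becomes $3,500 + $2,117.25 = $5,617.25, still under the $14,500 maximum, so no cap applies.
The insurer covers the remainder: $14,115 − $2,117.25 = $11,997.75.

$11,997.75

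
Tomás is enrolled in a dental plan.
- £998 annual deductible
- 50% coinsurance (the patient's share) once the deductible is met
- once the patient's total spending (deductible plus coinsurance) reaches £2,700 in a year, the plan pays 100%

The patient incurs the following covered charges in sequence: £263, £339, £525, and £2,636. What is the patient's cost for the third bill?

£460.50

Claim 1 — £263: fully absorbed by the deductible. Patient owes £263 (running OOP £263).
Claim 2 — £339: entire amount goes to the deductible. Patient owes £339 (running OOP £602).
Claim 3 — £525: £396 finishes the deductible; £129 goes to coinsurance; patient's 50% is £64.50. Patient pays £460.50; OOP now £1,062.50.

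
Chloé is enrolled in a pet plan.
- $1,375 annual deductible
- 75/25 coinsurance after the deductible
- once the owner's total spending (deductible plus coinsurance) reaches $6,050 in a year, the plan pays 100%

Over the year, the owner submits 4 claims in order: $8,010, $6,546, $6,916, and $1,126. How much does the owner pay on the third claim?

$1,379.75

Claim 1 — $8,010: $1,375 to deductible, leaving $6,635; 25% of $6,635 = $1,658.75. Cost to owner: $3,033.75. OOP to date $3,033.75.
Claim 2 — $6,546: deductible already satisfied, so owner's share is 25% × $6,546 = $1,636.50. Owner owes $1,636.50 (running OOP $4,670.25).
Claim 3 — $6,916: deductible already satisfied, so owner's share is 25% × $6,916 = $1,729. Adding that to $4,670.25 gives $6,399.25, past the $6,050 cap; owner pays only $6,050 − $4,670.25 = $1,379.75.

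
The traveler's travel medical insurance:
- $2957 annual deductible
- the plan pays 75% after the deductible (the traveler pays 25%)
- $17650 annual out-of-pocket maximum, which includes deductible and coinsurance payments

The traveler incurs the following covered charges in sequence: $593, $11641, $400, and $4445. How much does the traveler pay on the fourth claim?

#1 ($593): all of it applies to the deductible. Traveler owes $593 (running OOP $593).
#2 ($11641): $2364 finishes the deductible; $9277 goes to coinsurance; coinsurance $9277 × 25% = $2319.25. Cost to traveler: $4683.25. OOP to date $5276.25.
#3 ($400): 25% coinsurance on $400 = $100. Traveler pays $100; OOP now $5376.25.
#4 ($4445): 25% coinsurance on $4445 = $1111.25. Traveler pays $1111.25; OOP now $6487.50.

$1111.25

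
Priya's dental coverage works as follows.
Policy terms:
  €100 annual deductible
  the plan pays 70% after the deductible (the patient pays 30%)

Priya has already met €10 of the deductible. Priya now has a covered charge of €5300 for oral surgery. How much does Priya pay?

€10 of the €100 deductible is already met, leaving €90.
The remaining €5210 (= €5300 − €90) moves to coinsurance.
Coinsurance: €5210 × 30% = €1563.
That puts the patient's cost at €90 + €1563 = €1653.

€1653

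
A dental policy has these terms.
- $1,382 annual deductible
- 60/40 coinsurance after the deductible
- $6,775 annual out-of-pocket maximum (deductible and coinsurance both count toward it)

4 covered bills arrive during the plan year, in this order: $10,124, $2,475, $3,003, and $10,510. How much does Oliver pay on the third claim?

Claim 1 ($10,124): $1,382 finishes the deductible; $8,742 goes to coinsurance; patient's 40% is $3,496.80. Patient owes $4,878.80 (running OOP $4,878.80).
Claim 2 ($2,475): deductible met; 40% of $2,475 = $990. Patient pays $990; OOP now $5,868.80.
Claim 3 ($3,003): deductible met; 40% of $3,003 = $1,201.20. That would push OOP to $7,070, over the $6,775 cap, so patient pays $6,775 − $5,868.80 = $906.20.

$906.20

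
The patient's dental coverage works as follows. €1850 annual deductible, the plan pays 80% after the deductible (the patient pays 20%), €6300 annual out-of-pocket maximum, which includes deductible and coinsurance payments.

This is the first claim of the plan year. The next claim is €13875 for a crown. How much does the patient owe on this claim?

€4255

Nothing has been paid toward the €1850 deductible, so the first €1850 of this charge is applied there.
After the €1850 deductible portion, €13875 − €1850 = €12025 is subject to coinsurance.
Patient's 20% share of €12025 is €2405.
So the patient owes €1850 + €2405 = €4255 before any cap.
Cumulative spending €0 + €4255 = €4255 stays under the €6300 maximum.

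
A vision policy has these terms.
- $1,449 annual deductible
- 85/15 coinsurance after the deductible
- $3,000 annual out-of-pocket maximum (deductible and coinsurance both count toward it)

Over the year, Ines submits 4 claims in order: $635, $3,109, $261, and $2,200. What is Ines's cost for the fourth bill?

Bill 1, $635: entire amount goes to the deductible. Member owes $635 (running OOP $635).
Bill 2, $3,109: deductible takes $814, $2,295 remains; coinsurance $2,295 × 15% = $344.25. Member owes $1,158.25 (running OOP $1,793.25).
Bill 3, $261: deductible already satisfied, so member's share is 15% × $261 = $39.15. Member pays $39.15; OOP now $1,832.40.
Bill 4, $2,200: deductible already satisfied, so member's share is 15% × $2,200 = $330. Member owes $330 (running OOP $2,162.40).

$330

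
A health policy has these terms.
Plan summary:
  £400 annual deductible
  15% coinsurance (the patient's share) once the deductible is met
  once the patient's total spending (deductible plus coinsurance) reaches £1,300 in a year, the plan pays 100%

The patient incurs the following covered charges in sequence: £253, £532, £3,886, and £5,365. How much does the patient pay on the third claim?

£582.90

Claim 1 — £253: all of it applies to the deductible. Cost to patient: £253. OOP to date £253.
Claim 2 — £532: deductible takes £147, £385 remains; coinsurance £385 × 15% = £57.75. Patient pays £204.75; OOP now £457.75.
Claim 3 — £3,886: 15% coinsurance on £3,886 = £582.90. Cost to patient: £582.90. OOP to date £1,040.65.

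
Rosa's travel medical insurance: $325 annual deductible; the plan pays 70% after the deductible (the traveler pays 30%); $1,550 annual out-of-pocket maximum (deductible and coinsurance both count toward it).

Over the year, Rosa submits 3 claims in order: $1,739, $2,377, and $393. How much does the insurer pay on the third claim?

$305.30

Claim 1 ($1,739): $325 to deductible, leaving $1,414; coinsurance $1,414 × 30% = $424.20. Traveler owes $749.20 (running OOP $749.20). Plan pays $1,739 − $749.20 = $989.80.
Claim 2 ($2,377): 30% coinsurance on $2,377 = $713.10. Cost to traveler: $713.10. OOP to date $1,462.30. Insurer: $2,377 − $713.10 = $1,663.90.
Claim 3 ($393): deductible met; 30% of $393 = $117.90. OOP would hit $1,580.20 > $1,550, so the cap limits the traveler to $1,550 − $1,462.30 = $87.70. Plan pays $393 − $87.70 = $305.30.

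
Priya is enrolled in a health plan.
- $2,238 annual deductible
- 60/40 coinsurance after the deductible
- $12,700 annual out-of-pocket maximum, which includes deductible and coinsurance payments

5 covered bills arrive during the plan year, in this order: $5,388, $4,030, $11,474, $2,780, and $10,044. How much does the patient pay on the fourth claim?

$1,112

Bill 1, $5,388: $2,238 to deductible, leaving $3,150; 40% of $3,150 = $1,260. Cost to patient: $3,498. OOP to date $3,498.
Bill 2, $4,030: deductible met; 40% of $4,030 = $1,612. Patient pays $1,612; OOP now $5,110.
Bill 3, $11,474: deductible already satisfied, so patient's share is 40% × $11,474 = $4,589.60. Cost to patient: $4,589.60. OOP to date $9,699.60.
Bill 4, $2,780: deductible met; 40% of $2,780 = $1,112. Cost to patient: $1,112. OOP to date $10,811.60.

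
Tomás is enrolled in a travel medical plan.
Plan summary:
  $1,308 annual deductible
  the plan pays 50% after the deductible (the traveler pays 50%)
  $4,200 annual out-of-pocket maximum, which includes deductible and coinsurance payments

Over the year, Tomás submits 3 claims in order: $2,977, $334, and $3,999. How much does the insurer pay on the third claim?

$2,108.50

Claim 1 ($2,977): $1,308 finishes the deductible; $1,669 goes to coinsurance; coinsurance $1,669 × 50% = $834.50. Traveler owes $2,142.50 (running OOP $2,142.50). Insurer: $2,977 − $2,142.50 = $834.50.
Claim 2 ($334): deductible met; 50% of $334 = $167. Cost to traveler: $167. OOP to date $2,309.50. Insurer: $334 − $167 = $167.
Claim 3 ($3,999): deductible already satisfied, so traveler's share is 50% × $3,999 = $1,999.50. That would push OOP to $4,309, over the $4,200 cap, so traveler pays $4,200 − $2,309.50 = $1,890.50. Plan pays $3,999 − $1,890.50 = $2,108.50.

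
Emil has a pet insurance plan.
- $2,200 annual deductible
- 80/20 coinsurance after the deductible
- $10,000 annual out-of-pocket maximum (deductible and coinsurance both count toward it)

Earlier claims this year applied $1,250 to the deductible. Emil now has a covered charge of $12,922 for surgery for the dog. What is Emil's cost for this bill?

$1,250 of the $2,200 deductible is already met, leaving $950.
The remaining $11,972 (= $12,922 − $950) moves to coinsurance.
Coinsurance: $11,972 × 20% = $2,394.40.
Owner responsibility before any cap: $950 + $2,394.40 = $3,344.40.
Year-to-date out-of-pocket becomes $1,250 + $3,344.40 = $4,594.40, still under the $10,000 maximum, so no cap applies.

$3,344.40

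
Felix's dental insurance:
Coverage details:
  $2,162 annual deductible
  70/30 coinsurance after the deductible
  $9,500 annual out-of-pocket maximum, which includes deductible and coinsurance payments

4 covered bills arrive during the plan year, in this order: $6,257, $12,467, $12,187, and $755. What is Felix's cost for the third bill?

Claim 1 — $6,257: deductible takes $2,162, $4,095 remains; 30% of $4,095 = $1,228.50. Patient owes $3,390.50 (running OOP $3,390.50).
Claim 2 — $12,467: deductible already satisfied, so patient's share is 30% × $12,467 = $3,740.10. Patient owes $3,740.10 (running OOP $7,130.60).
Claim 3 — $12,187: deductible met; 30% of $12,187 = $3,656.10. Adding that to $7,130.60 gives $10,786.70, past the $9,500 cap; patient pays only $9,500 − $7,130.60 = $2,369.40.

$2,369.40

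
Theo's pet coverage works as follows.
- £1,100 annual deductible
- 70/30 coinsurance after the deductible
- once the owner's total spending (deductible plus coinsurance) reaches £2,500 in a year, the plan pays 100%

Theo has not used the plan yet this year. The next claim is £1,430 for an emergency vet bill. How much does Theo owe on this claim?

Deductible not yet touched, so the first £1,100 of the bill goes to the deductible.
After the £1,100 deductible portion, £1,430 − £1,100 = £330 is subject to coinsurance.
Owner's 30% share of £330 is £99.
So the owner owes £1,100 + £99 = £1,199 before any cap.
Year-to-date out-of-pocket becomes £0 + £1,199 = £1,199, still under the £2,500 maximum, so no cap applies.

£1,199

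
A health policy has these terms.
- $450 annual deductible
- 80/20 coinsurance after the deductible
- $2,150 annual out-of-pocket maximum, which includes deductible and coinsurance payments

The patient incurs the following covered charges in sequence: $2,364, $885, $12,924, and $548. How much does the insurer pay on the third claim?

Bill 1, $2,364: deductible takes $450, $1,914 remains; patient's 20% is $382.80. Cost to patient: $832.80. OOP to date $832.80. Insurer: $2,364 − $832.80 = $1,531.20.
Bill 2, $885: deductible met; 20% of $885 = $177. Patient pays $177; OOP now $1,009.80. Plan pays $885 − $177 = $708.
Bill 3, $12,924: deductible already satisfied, so patient's share is 20% × $12,924 = $2,584.80. OOP would hit $3,594.60 > $2,150, so the cap limits the patient to $2,150 − $1,009.80 = $1,140.20. Insurer: $12,924 − $1,140.20 = $11,783.80.

$11,783.80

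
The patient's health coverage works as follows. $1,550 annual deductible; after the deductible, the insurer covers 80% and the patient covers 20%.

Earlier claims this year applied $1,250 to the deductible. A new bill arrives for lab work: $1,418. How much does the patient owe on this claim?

Remaining deductible: $1,550 − $1,250 = $300.
The remaining $1,118 (= $1,418 − $300) moves to coinsurance.
Coinsurance: $1,118 × 20% = $223.60.
So the patient owes $300 + $223.60 = $523.60.

$523.60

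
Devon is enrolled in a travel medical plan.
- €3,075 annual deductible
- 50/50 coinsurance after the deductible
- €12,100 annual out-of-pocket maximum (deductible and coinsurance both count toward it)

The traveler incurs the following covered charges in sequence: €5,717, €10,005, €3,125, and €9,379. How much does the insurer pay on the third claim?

€1,562.50

Bill 1, €5,717: deductible takes €3,075, €2,642 remains; coinsurance €2,642 × 50% = €1,321. Traveler pays €4,396; OOP now €4,396. Insurer: €5,717 − €4,396 = €1,321.
Bill 2, €10,005: 50% coinsurance on €10,005 = €5,002.50. Traveler pays €5,002.50; OOP now €9,398.50. Plan pays €10,005 − €5,002.50 = €5,002.50.
Bill 3, €3,125: 50% coinsurance on €3,125 = €1,562.50. Traveler pays €1,562.50; OOP now €10,961. Plan pays €3,125 − €1,562.50 = €1,562.50.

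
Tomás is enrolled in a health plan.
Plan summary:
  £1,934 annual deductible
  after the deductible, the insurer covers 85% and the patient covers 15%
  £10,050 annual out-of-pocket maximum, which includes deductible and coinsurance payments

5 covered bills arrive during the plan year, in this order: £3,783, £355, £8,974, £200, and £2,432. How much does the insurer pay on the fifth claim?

Bill 1, £3,783: £1,934 finishes the deductible; £1,849 goes to coinsurance; coinsurance £1,849 × 15% = £277.35. Patient owes £2,211.35 (running OOP £2,211.35). Insurer: £3,783 − £2,211.35 = £1,571.65.
Bill 2, £355: deductible already satisfied, so patient's share is 15% × £355 = £53.25. Patient owes £53.25 (running OOP £2,264.60). Plan pays £355 − £53.25 = £301.75.
Bill 3, £8,974: 15% coinsurance on £8,974 = £1,346.10. Patient pays £1,346.10; OOP now £3,610.70. Plan pays £8,974 − £1,346.10 = £7,627.90.
Bill 4, £200: deductible met; 15% of £200 = £30. Cost to patient: £30. OOP to date £3,640.70. Plan pays £200 − £30 = £170.
Bill 5, £2,432: deductible met; 15% of £2,432 = £364.80. Patient owes £364.80 (running OOP £4,005.50). Plan pays £2,432 − £364.80 = £2,067.20.

£2,067.20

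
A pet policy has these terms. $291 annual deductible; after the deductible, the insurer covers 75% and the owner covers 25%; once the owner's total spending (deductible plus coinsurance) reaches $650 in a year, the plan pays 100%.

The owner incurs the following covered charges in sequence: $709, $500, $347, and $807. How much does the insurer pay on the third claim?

Bill 1, $709: $291 to deductible, leaving $418; coinsurance $418 × 25% = $104.50. Owner owes $395.50 (running OOP $395.50). Plan pays $709 − $395.50 = $313.50.
Bill 2, $500: deductible already satisfied, so owner's share is 25% × $500 = $125. Owner owes $125 (running OOP $520.50). Insurer: $500 − $125 = $375.
Bill 3, $347: deductible already satisfied, so owner's share is 25% × $347 = $86.75. Cost to owner: $86.75. OOP to date $607.25. Plan pays $347 − $86.75 = $260.25.

$260.25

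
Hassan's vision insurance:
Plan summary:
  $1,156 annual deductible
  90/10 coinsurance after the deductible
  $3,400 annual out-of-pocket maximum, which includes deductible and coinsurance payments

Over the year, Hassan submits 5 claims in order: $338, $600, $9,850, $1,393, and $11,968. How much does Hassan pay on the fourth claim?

#1 ($338): entire amount goes to the deductible. Cost to member: $338. OOP to date $338.
#2 ($600): entire amount goes to the deductible. Member pays $600; OOP now $938.
#3 ($9,850): $218 to deductible, leaving $9,632; 10% of $9,632 = $963.20. Cost to member: $1,181.20. OOP to date $2,119.20.
#4 ($1,393): deductible met; 10% of $1,393 = $139.30. Member pays $139.30; OOP now $2,258.50.

$139.30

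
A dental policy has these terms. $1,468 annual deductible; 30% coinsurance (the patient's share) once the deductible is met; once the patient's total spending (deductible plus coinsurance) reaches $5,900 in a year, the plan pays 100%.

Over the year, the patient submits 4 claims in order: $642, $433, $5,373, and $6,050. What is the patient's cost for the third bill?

Bill 1, $642: fully absorbed by the deductible. Patient pays $642; OOP now $642.
Bill 2, $433: all of it applies to the deductible. Cost to patient: $433. OOP to date $1,075.
Bill 3, $5,373: deductible takes $393, $4,980 remains; coinsurance $4,980 × 30% = $1,494. Cost to patient: $1,887. OOP to date $2,962.

$1,887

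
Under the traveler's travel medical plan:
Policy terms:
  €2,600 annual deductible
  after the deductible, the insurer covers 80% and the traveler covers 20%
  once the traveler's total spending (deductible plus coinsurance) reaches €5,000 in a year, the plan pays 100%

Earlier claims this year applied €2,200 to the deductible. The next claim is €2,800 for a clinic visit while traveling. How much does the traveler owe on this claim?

Deductible still to meet: €2,600 − €2,200 = €400.
The remaining €2,400 (= €2,800 − €400) moves to coinsurance.
Coinsurance: €2,400 × 20% = €480.
So the traveler owes €400 + €480 = €880 before any cap.
Year-to-date out-of-pocket becomes €2,200 + €880 = €3,080, still under the €5,000 maximum, so no cap applies.

€880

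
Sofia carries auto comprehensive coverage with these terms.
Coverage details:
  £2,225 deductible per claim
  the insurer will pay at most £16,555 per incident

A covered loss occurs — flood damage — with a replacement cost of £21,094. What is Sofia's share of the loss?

£4,539

After the deductible, £21,094 − £2,225 = £18,869 remains.
£18,869 exceeds the £16,555 limit, so the insurer pays the limit: £16,555.
Policyholder's share is the uncovered remainder: £21,094 − £16,555 = £4,539.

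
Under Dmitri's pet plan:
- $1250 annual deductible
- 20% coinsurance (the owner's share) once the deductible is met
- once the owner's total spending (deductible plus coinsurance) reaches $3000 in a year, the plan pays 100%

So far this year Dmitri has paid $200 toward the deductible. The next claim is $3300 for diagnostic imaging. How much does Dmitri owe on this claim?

$1500

Remaining deductible: $1250 − $200 = $1050.
After the $1050 deductible portion, $3300 − $1050 = $2250 is subject to coinsurance.
Coinsurance: $2250 × 20% = $450.
So the owner owes $1050 + $450 = $1500 before any cap.
Year-to-date out-of-pocket becomes $200 + $1500 = $1700, still under the $3000 maximum, so no cap applies.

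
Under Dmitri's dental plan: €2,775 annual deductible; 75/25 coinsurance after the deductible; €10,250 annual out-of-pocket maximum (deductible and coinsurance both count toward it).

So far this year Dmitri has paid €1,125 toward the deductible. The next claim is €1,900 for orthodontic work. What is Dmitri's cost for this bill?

Remaining deductible: €2,775 − €1,125 = €1,650.
After the €1,650 deductible portion, €1,900 − €1,650 = €250 is subject to coinsurance.
Patient's 25% share of €250 is €62.50.
So the patient owes €1,650 + €62.50 = €1,712.50 before any cap.
Total out-of-pocket so far would be €1,125 + €1,712.50 = €2,837.50, below the €10,250 cap — no reduction.

€1,712.50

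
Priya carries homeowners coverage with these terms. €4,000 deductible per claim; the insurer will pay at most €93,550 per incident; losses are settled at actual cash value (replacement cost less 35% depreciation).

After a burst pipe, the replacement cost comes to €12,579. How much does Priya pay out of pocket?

At 35% depreciation, ACV = €12,579 − €4,402.65 = €8,176.35.
Less the €4,000 deductible: €8,176.35 − €4,000 = €4,176.35.
€4,176.35 is within the €93,550 limit, so the insurer pays €4,176.35.
The homeowner bears the rest of the original loss: €12,579 − €4,176.35 = €8,402.65.

€8,402.65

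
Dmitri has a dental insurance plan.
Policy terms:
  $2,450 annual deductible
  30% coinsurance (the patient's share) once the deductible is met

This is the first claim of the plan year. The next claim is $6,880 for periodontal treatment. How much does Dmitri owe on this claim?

$3,779

The full $2,450 deductible is still open; $2,450 of this bill applies to it.
That leaves $6,880 − $2,450 = $4,430 for coinsurance.
Coinsurance: $4,430 × 30% = $1,329.
Patient responsibility: $2,450 + $1,329 = $3,779.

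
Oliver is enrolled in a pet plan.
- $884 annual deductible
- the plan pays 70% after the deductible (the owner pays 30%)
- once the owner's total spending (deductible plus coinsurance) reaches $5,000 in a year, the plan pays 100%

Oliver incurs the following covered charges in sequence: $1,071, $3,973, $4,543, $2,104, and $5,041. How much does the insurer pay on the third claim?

#1 ($1,071): deductible takes $884, $187 remains; 30% of $187 = $56.10. Cost to owner: $940.10. OOP to date $940.10. Insurer: $1,071 − $940.10 = $130.90.
#2 ($3,973): deductible already satisfied, so owner's share is 30% × $3,973 = $1,191.90. Owner pays $1,191.90; OOP now $2,132. Insurer: $3,973 − $1,191.90 = $2,781.10.
#3 ($4,543): 30% coinsurance on $4,543 = $1,362.90. Cost to owner: $1,362.90. OOP to date $3,494.90. Insurer: $4,543 − $1,362.90 = $3,180.10.

$3,180.10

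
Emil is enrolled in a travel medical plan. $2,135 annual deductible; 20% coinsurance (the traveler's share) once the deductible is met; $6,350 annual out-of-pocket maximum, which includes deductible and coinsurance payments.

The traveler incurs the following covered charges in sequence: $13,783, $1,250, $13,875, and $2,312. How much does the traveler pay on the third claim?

Claim 1 ($13,783): deductible takes $2,135, $11,648 remains; 20% of $11,648 = $2,329.60. Traveler owes $4,464.60 (running OOP $4,464.60).
Claim 2 ($1,250): 20% coinsurance on $1,250 = $250. Traveler pays $250; OOP now $4,714.60.
Claim 3 ($13,875): deductible already satisfied, so traveler's share is 20% × $13,875 = $2,775. That would push OOP to $7,489.60, over the $6,350 cap, so traveler pays $6,350 − $4,714.60 = $1,635.40.

$1,635.40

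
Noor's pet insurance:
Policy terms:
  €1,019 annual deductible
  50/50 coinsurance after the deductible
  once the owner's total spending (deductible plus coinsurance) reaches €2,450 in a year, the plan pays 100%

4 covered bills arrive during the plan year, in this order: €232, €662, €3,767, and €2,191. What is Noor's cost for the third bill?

Claim 1 (€232): all of it applies to the deductible. Cost to owner: €232. OOP to date €232.
Claim 2 (€662): fully absorbed by the deductible. Owner pays €662; OOP now €894.
Claim 3 (€3,767): deductible takes €125, €3,642 remains; coinsurance €3,642 × 50% = €1,821. Claim cost before the cap: €125 + €1,821 = €1,946. OOP would hit €2,840 > €2,450, so the cap limits the owner to €2,450 − €894 = €1,556.

€1,556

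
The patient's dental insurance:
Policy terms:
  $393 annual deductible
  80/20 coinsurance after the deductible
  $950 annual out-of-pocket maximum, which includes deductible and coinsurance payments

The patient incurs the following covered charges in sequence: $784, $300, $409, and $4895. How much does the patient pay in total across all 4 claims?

Claim 1 — $784: $393 finishes the deductible; $391 goes to coinsurance; patient's 20% is $78.20. Patient pays $471.20; OOP now $471.20.
Claim 2 — $300: deductible already satisfied, so patient's share is 20% × $300 = $60. Cost to patient: $60. OOP to date $531.20.
Claim 3 — $409: deductible met; 20% of $409 = $81.80. Cost to patient: $81.80. OOP to date $613.
Claim 4 — $4895: 20% coinsurance on $4895 = $979. Adding that to $613 gives $1592, past the $950 cap; patient pays only $950 − $613 = $337.
Summing the patient's payments: $471.20 + $60 + $81.80 + $337 = $950.

$950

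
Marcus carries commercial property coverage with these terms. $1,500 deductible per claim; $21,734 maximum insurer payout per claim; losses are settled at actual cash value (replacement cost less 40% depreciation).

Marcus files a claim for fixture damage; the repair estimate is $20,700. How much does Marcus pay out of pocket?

$9,780

At 40% depreciation, ACV = $20,700 − $8,280 = $12,420.
Subtract the deductible: $12,420 − $1,500 = $10,920.
$10,920 ≤ $21,734, so the limit doesn't bind; insurer pays $10,920.
Business's share is the uncovered remainder: $20,700 − $10,920 = $9,780.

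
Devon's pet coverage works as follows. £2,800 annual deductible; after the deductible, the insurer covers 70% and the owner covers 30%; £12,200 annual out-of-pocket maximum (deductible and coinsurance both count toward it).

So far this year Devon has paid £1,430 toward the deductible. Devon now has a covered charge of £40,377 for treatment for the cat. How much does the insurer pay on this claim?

Remaining deductible: £2,800 − £1,430 = £1,370.
The remaining £39,007 (= £40,377 − £1,370) moves to coinsurance.
30% of £39,007 = £11,702.10 falls to the owner.
That puts the owner's cost at £1,370 + £11,702.10 = £13,072.10 before any cap.
Year-to-date out-of-pocket would reach £1,430 + £13,072.10 = £14,502.10, above the £12,200 maximum, so the owner pays only £12,200 − £1,430 = £10,770.
The plan picks up £40,377 − £10,770 = £29,607.

£29,607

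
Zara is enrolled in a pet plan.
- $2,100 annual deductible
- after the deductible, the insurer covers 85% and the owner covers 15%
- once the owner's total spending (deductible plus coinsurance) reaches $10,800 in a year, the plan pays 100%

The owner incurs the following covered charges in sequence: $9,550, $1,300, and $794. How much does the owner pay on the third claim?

#1 ($9,550): $2,100 to deductible, leaving $7,450; 15% of $7,450 = $1,117.50. Cost to owner: $3,217.50. OOP to date $3,217.50.
#2 ($1,300): deductible already satisfied, so owner's share is 15% × $1,300 = $195. Cost to owner: $195. OOP to date $3,412.50.
#3 ($794): 15% coinsurance on $794 = $119.10. Owner pays $119.10; OOP now $3,531.60.

$119.10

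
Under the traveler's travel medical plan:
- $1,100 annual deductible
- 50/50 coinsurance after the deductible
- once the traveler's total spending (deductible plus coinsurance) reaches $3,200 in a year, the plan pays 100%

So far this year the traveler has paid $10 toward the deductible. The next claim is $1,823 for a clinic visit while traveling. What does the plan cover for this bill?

Remaining deductible: $1,100 − $10 = $1,090.
That leaves $1,823 − $1,090 = $733 for coinsurance.
50% of $733 = $366.50 falls to the traveler.
Traveler responsibility before any cap: $1,090 + $366.50 = $1,456.50.
Cumulative spending $10 + $1,456.50 = $1,466.50 stays under the $3,200 maximum.
Insurer pays the balance: $1,823 − $1,456.50 = $366.50.

$366.50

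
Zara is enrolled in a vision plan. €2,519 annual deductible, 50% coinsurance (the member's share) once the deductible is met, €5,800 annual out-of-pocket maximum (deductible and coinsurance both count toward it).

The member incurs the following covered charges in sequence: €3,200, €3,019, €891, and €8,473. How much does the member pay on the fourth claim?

Claim 1 — €3,200: deductible takes €2,519, €681 remains; 50% of €681 = €340.50. Member owes €2,859.50 (running OOP €2,859.50).
Claim 2 — €3,019: deductible met; 50% of €3,019 = €1,509.50. Member owes €1,509.50 (running OOP €4,369).
Claim 3 — €891: deductible met; 50% of €891 = €445.50. Member pays €445.50; OOP now €4,814.50.
Claim 4 — €8,473: deductible met; 50% of €8,473 = €4,236.50. That would push OOP to €9,051, over the €5,800 cap, so member pays €5,800 − €4,814.50 = €985.50.

€985.50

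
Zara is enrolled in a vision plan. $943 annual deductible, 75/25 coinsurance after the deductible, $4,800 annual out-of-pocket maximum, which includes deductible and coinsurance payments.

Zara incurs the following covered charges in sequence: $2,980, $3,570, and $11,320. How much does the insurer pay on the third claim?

Claim 1 ($2,980): deductible takes $943, $2,037 remains; coinsurance $2,037 × 25% = $509.25. Member owes $1,452.25 (running OOP $1,452.25). Insurer: $2,980 − $1,452.25 = $1,527.75.
Claim 2 ($3,570): 25% coinsurance on $3,570 = $892.50. Cost to member: $892.50. OOP to date $2,344.75. Plan pays $3,570 − $892.50 = $2,677.50.
Claim 3 ($11,320): deductible met; 25% of $11,320 = $2,830. Adding that to $2,344.75 gives $5,174.75, past the $4,800 cap; member pays only $4,800 − $2,344.75 = $2,455.25. Plan pays $11,320 − $2,455.25 = $8,864.75.

$8,864.75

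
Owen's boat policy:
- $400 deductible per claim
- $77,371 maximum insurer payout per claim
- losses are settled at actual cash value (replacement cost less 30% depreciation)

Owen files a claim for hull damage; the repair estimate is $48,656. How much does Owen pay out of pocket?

At 30% depreciation, ACV = $48,656 − $14,596.80 = $34,059.20.
Less the $400 deductible: $34,059.20 − $400 = $33,659.20.
$33,659.20 ≤ $77,371, so the limit doesn't bind; insurer pays $33,659.20.
Out of pocket: $48,656 − $33,659.20 = $14,996.80.

$14,996.80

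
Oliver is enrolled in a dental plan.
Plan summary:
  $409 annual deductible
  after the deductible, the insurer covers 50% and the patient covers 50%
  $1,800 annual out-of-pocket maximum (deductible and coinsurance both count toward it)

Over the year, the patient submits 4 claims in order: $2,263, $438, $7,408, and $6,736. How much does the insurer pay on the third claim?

#1 ($2,263): deductible takes $409, $1,854 remains; coinsurance $1,854 × 50% = $927. Patient pays $1,336; OOP now $1,336. Plan pays $2,263 − $1,336 = $927.
#2 ($438): deductible already satisfied, so patient's share is 50% × $438 = $219. Cost to patient: $219. OOP to date $1,555. Insurer: $438 − $219 = $219.
#3 ($7,408): 50% coinsurance on $7,408 = $3,704. That would push OOP to $5,259, over the $1,800 cap, so patient pays $1,800 − $1,555 = $245. Insurer: $7,408 − $245 = $7,163.

$7,163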